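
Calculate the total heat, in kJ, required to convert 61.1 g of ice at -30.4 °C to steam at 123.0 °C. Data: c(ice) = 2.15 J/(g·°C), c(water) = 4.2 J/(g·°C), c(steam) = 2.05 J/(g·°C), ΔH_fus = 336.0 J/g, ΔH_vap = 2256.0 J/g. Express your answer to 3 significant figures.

q1 (heat ice -30.4→0.0 °C): 61.1 × 2.15 × 30.4 = 3993 J
q2 (melt at 0 °C): 61.1 × 336.0 = 20530 J
q3 (heat water 0.0→100.0 °C): 61.1 × 4.2 × 100.0 = 25662 J
q4 (vaporize at 100 °C): 61.1 × 2256.0 = 137842 J
q5 (heat steam 100.0→123.0 °C): 61.1 × 2.05 × 23.0 = 2881 J
Total: 3993 + 20530 + 25662 + 137842 + 2881 = 190908 J = 191 kJ

q = 191 kJ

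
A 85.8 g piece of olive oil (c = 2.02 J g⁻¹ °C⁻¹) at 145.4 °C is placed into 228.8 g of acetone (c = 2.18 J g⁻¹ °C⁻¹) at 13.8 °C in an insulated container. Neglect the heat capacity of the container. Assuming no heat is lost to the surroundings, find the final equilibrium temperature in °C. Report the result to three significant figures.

T_f = 47.7 °C

Heat lost by olive oil = heat gained by acetone.
(85.8)(2.02)(145.4 − T) = (228.8)(2.18)(T − 13.8)
173.316 (145.4 − T) = 498.784 (T − 13.8)
25200 − 173.316 T = 498.784 T − 6883.2
32083.2 = 672.100 T
T = 47.74 °C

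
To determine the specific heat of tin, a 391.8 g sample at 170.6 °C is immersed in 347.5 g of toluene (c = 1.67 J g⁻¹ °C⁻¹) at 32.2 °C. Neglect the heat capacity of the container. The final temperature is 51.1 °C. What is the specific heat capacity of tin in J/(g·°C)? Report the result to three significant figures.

c = 0.234 J/(g·°C)

q_gained = (347.5 × 1.67) × (51.1 − 32.2) = 10970 J
q_lost = 391.8 × c × (170.6 − 51.1) = 46820.1 c
Set equal: c = 10970 / 46820.1 = 0.234 J/(g·°C)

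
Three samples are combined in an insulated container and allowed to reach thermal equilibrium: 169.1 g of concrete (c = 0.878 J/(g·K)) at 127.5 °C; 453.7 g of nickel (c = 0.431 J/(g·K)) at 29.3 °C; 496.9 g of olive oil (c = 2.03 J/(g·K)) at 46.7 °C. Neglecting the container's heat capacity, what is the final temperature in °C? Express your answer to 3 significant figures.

Σ mᵢcᵢ(T − Tᵢ) = 0  ⇒  T = Σ mᵢcᵢTᵢ / Σ mᵢcᵢ
Σ mᵢcᵢ = 169.1×0.878 + 453.7×0.431 + 496.9×2.03 = 1352.7215
Σ mᵢcᵢTᵢ = 148.4698×127.5 + 195.5447×29.3 + 1008.707×46.7 = 71766
T = 71766 / 1352.7215 = 53.05 °C

T_f = 53.1 °C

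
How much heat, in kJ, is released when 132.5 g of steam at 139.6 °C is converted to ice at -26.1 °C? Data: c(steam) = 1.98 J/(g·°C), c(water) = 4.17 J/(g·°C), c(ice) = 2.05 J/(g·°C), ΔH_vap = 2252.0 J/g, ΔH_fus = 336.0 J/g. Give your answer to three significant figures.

q = 416 kJ

q1 (cool steam 139.6→100 °C): 132.5 × 1.98 × 39.6 = 10389 J
q2 (condense at 100 °C): 132.5 × 2252.0 = 298390 J
q3 (cool water 100→0 °C): 132.5 × 4.17 × 100.0 = 55253 J
q4 (freeze at 0 °C): 132.5 × 336.0 = 44520 J
q5 (cool ice 0→-26.1 °C): 132.5 × 2.05 × 26.1 = 7089 J
Total: 10389 + 298390 + 55253 + 44520 + 7089 = 415641 J = 416 kJ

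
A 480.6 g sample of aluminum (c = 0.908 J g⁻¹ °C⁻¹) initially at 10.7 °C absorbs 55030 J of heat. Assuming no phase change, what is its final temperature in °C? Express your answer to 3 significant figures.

T_f = 137 °C

ΔT = q / (m c) = 55030 / (480.6 × 0.908) = 126.1 °C
T_f = 10.7 + 126.1 = 136.8 °C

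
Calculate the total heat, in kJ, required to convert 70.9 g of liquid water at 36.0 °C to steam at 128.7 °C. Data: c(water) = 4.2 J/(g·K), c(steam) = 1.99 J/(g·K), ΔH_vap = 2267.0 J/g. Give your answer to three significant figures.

q = 184 kJ

q1 (heat water 36.0→100.0 °C): 70.9 × 4.2 × 64.0 = 19058 J
q2 (vaporize at 100 °C): 70.9 × 2267.0 = 160730 J
q3 (heat steam 100.0→128.7 °C): 70.9 × 1.99 × 28.7 = 4049 J
Total: 19058 + 160730 + 4049 = 183837 J = 184 kJ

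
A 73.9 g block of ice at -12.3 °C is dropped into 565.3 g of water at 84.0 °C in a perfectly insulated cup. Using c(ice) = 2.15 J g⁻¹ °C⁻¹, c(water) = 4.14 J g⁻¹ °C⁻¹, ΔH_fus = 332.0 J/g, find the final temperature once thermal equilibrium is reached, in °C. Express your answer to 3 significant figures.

Heat to bring ice to 0 °C and melt it: q₁ = 73.9×2.15×12.3 + 73.9×332.0 = 26489 J
Heat the water can supply cooling to 0 °C: 565.3×4.14×84.0 = 196589 J > q₁, so all ice melts.
Energy balance: 565.3×4.14×(84.0 − T) = 26489 + 73.9×4.14×(T − 0)
2340.342(84.0 − T) = 26489 + 305.946 T
196589 − 26489 = 2646.288 T
T = 170100 / 2646.288 = 64.28 °C

T_f = 64.3 °C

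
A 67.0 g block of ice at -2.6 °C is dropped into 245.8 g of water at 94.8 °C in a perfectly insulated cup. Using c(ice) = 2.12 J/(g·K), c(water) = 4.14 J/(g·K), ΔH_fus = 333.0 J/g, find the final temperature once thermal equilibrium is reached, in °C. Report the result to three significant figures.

Heat to bring ice to 0 °C and melt it: q₁ = 67.0×2.12×2.6 + 67.0×333.0 = 22680 J
Heat the water can supply cooling to 0 °C: 245.8×4.14×94.8 = 96469.6 J > q₁, so all ice melts.
Energy balance: 245.8×4.14×(94.8 − T) = 22680 + 67.0×4.14×(T − 0)
1017.612(94.8 − T) = 22680 + 277.38 T
96469.6 − 22680 = 1294.992 T
T = 73789.6 / 1294.992 = 56.98 °C

T_f = 57.0 °C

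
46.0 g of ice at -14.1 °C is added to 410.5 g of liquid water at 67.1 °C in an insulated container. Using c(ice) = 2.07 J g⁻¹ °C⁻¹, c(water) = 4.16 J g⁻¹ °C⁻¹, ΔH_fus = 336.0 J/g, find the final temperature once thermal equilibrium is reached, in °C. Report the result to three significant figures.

Heat to bring ice to 0 °C and melt it: q₁ = 46.0×2.07×14.1 + 46.0×336.0 = 16799 J
Heat the water can supply cooling to 0 °C: 410.5×4.16×67.1 = 114585 J > q₁, so all ice melts.
Energy balance: 410.5×4.16×(67.1 − T) = 16799 + 46.0×4.16×(T − 0)
1707.68(67.1 − T) = 16799 + 191.36 T
114585 − 16799 = 1899.04 T
T = 97786 / 1899.04 = 51.49 °C

T_f = 51.5 °C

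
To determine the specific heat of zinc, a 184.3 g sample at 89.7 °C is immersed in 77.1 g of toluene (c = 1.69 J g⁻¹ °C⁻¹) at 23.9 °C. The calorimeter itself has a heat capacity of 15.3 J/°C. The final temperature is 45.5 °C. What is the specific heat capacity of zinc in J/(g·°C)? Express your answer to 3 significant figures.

q_gained = (77.1 × 1.69 + 15.3) × (45.5 − 23.9) = 3145 J
q_lost = 184.3 × c × (89.7 − 45.5) = 8146.06 c
Set equal: c = 3145 / 8146.06 = 0.386 J/(g·°C)

c = 0.386 J/(g·°C)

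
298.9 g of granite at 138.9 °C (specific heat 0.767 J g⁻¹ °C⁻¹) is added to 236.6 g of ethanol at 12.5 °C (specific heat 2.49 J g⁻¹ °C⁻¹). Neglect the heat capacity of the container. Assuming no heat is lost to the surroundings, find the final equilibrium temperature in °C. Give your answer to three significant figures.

Heat lost by granite = heat gained by ethanol.
(298.9)(0.767)(138.9 − T) = (236.6)(2.49)(T − 12.5)
229.2563 (138.9 − T) = 589.134 (T − 12.5)
31844 − 229.2563 T = 589.134 T − 7364.2
39208.2 = 818.3903 T
T = 47.91 °C

T_f = 47.9 °C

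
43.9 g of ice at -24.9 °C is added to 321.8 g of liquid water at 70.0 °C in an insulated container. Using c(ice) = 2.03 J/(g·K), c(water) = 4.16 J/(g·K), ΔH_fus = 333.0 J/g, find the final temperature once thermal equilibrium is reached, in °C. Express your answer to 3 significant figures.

Heat to bring ice to 0 °C and melt it: q₁ = 43.9×2.03×24.9 + 43.9×333.0 = 16838 J
Heat the water can supply cooling to 0 °C: 321.8×4.16×70.0 = 93708.2 J > q₁, so all ice melts.
Energy balance: 321.8×4.16×(70.0 − T) = 16838 + 43.9×4.16×(T − 0)
1338.688(70.0 − T) = 16838 + 182.624 T
93708.2 − 16838 = 1521.312 T
T = 76870.2 / 1521.312 = 50.53 °C

T_f = 50.5 °C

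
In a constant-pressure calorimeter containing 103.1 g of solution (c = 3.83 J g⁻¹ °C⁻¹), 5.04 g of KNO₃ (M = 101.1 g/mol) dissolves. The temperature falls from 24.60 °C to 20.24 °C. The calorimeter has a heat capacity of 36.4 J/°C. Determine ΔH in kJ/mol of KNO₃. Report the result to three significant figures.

ΔH = 37.7 kJ/mol

|ΔT| = |20.24 − 24.60| = 4.36 °C
|q_surr| = (103.1 × 3.83 + 36.4) × 4.36 = 431.273 × 4.36 = 1880 J
n(KNO₃) = 5.04 / 101.1 = 0.04985 mol
Temperature fell, so q_rxn = +|q_surr| = 1.880 kJ
ΔH = q_rxn / n = 37.71 kJ/mol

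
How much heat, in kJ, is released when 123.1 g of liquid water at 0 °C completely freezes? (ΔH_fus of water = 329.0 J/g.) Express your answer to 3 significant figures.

q = m × ΔH_fus = 123.1 × 329.0 = 40500 J = 40.5 kJ

q = 40.5 kJ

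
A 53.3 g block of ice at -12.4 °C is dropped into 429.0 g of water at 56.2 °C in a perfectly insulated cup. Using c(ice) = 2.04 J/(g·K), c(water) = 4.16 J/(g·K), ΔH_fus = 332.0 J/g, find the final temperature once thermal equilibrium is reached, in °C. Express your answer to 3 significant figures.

T_f = 40.5 °C

Heat to bring ice to 0 °C and melt it: q₁ = 53.3×2.04×12.4 + 53.3×332.0 = 19044 J
Heat the water can supply cooling to 0 °C: 429.0×4.16×56.2 = 100297 J > q₁, so all ice melts.
Energy balance: 429.0×4.16×(56.2 − T) = 19044 + 53.3×4.16×(T − 0)
1784.64(56.2 − T) = 19044 + 221.728 T
100297 − 19044 = 2006.368 T
T = 81253 / 2006.368 = 40.50 °C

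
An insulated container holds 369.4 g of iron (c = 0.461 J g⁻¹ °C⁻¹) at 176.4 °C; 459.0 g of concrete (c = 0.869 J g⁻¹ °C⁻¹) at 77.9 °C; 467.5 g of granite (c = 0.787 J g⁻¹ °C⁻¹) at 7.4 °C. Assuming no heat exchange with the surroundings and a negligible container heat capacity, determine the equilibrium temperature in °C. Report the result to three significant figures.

Σ mᵢcᵢ(T − Tᵢ) = 0  ⇒  T = Σ mᵢcᵢTᵢ / Σ mᵢcᵢ
Σ mᵢcᵢ = 369.4×0.461 + 459.0×0.869 + 467.5×0.787 = 937.0869
Σ mᵢcᵢTᵢ = 170.2934×176.4 + 398.871×77.9 + 367.9225×7.4 = 63834
T = 63834 / 937.0869 = 68.12 °C

T_f = 68.1 °C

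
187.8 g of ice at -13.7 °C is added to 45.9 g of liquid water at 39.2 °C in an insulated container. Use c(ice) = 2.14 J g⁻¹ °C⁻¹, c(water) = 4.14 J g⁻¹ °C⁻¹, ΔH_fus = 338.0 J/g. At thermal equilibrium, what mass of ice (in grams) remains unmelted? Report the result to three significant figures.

m_ice remaining = 182 g

Heat to warm all ice to 0 °C: 187.8×2.14×13.7 = 5505.9 J
Heat released by water cooling to 0 °C: 45.9×4.14×39.2 = 7449.0 J
7449.0 J < 5505.9 + 187.8×338.0 = 68982.3 J, so not all ice melts; final T = 0 °C.
Heat left for melting: 7449.0 − 5505.9 = 1943.1 J
Mass melted = 1943.1 / 338.0 = 5.749 g
Ice remaining = 187.8 − 5.749 = 182.051 g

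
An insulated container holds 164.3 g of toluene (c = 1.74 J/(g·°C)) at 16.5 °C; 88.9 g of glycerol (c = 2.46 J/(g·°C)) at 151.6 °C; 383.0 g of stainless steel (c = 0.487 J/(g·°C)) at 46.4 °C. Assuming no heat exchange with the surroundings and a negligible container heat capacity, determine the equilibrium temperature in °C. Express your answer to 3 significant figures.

Σ mᵢcᵢ(T − Tᵢ) = 0  ⇒  T = Σ mᵢcᵢTᵢ / Σ mᵢcᵢ
Σ mᵢcᵢ = 164.3×1.74 + 88.9×2.46 + 383.0×0.487 = 691.097
Σ mᵢcᵢTᵢ = 285.882×16.5 + 218.694×151.6 + 186.521×46.4 = 46526
T = 46526 / 691.097 = 67.32 °C

T_f = 67.3 °C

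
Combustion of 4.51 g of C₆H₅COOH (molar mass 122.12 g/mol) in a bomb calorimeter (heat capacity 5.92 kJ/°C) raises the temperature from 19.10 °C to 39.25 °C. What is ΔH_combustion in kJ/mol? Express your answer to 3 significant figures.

ΔT = 39.25 − 19.10 = 20.15 °C
q_cal = C_cal × ΔT = 5.92 × 20.15 = 119.288 kJ
n = 4.51 / 122.12 = 0.03693 mol
q_rxn = −q_cal = -119.288 kJ
ΔH = -119.288 / 0.03693 = -3230 kJ/mol

ΔH = -3230 kJ/mol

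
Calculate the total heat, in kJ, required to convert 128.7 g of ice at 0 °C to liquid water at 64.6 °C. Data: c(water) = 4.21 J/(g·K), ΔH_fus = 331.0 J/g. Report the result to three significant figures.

q = 77.6 kJ

q1 (melt at 0 °C): 128.7 × 331.0 = 42600 J
q2 (heat water 0.0→64.6 °C): 128.7 × 4.21 × 64.6 = 35002 J
Total: 42600 + 35002 = 77602 J = 77.6 kJ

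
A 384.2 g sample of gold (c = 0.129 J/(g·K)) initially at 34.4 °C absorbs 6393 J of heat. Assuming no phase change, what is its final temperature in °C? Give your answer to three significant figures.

T_f = 163 °C

ΔT = q / (m c) = 6393 / (384.2 × 0.129) = 129.0 °C
T_f = 34.4 + 129.0 = 163.4 °C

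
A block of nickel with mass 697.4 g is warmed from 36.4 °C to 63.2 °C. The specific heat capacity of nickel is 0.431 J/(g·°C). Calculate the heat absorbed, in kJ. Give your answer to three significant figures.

q = 8.06 kJ

q = m c ΔT = 697.4 × 0.431 × (63.2 − 36.4)
q = 697.4 × 0.431 × 26.8 = 8056 J = 8.06 kJ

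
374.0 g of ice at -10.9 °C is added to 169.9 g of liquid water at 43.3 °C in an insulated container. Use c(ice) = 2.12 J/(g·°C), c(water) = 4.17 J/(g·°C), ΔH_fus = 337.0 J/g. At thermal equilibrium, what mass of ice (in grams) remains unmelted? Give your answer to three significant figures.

Heat to warm all ice to 0 °C: 374.0×2.12×10.9 = 8642.4 J
Heat released by water cooling to 0 °C: 169.9×4.17×43.3 = 30677 J
30677 J < 8642.4 + 374.0×337.0 = 134680.4 J, so not all ice melts; final T = 0 °C.
Heat left for melting: 30677 − 8642.4 = 22034.6 J
Mass melted = 22034.6 / 337.0 = 65.38 g
Ice remaining = 374.0 − 65.38 = 308.62 g

m_ice remaining = 309 g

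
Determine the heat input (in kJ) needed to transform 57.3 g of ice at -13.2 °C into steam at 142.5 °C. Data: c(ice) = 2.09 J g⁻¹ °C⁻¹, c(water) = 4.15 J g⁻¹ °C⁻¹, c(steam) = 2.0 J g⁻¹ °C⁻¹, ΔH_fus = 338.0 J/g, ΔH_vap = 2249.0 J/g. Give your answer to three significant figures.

q1 (heat ice -13.2→0.0 °C): 57.3 × 2.09 × 13.2 = 1581 J
q2 (melt at 0 °C): 57.3 × 338.0 = 19367 J
q3 (heat water 0.0→100.0 °C): 57.3 × 4.15 × 100.0 = 23780 J
q4 (vaporize at 100 °C): 57.3 × 2249.0 = 128868 J
q5 (heat steam 100.0→142.5 °C): 57.3 × 2.0 × 42.5 = 4871 J
Total: 1581 + 19367 + 23780 + 128868 + 4871 = 178467 J = 178 kJ

q = 178 kJ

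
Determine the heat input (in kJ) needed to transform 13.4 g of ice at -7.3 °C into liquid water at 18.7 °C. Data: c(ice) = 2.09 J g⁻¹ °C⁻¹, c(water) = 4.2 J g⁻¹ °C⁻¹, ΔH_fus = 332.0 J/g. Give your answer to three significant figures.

q1 (heat ice -7.3→0.0 °C): 13.4 × 2.09 × 7.3 = 204 J
q2 (melt at 0 °C): 13.4 × 332.0 = 4449 J
q3 (heat water 0.0→18.7 °C): 13.4 × 4.2 × 18.7 = 1052 J
Total: 204 + 4449 + 1052 = 5705 J = 5.71 kJ

q = 5.71 kJ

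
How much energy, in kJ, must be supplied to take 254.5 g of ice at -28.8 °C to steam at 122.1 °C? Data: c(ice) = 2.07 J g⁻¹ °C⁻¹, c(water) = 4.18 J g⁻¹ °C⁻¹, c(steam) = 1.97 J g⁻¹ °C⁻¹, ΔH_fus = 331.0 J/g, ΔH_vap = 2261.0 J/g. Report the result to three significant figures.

q = 792 kJ

q1 (heat ice -28.8→0.0 °C): 254.5 × 2.07 × 28.8 = 15172 J
q2 (melt at 0 °C): 254.5 × 331.0 = 84240 J
q3 (heat water 0.0→100.0 °C): 254.5 × 4.18 × 100.0 = 106381 J
q4 (vaporize at 100 °C): 254.5 × 2261.0 = 575425 J
q5 (heat steam 100.0→122.1 °C): 254.5 × 1.97 × 22.1 = 11080 J
Total: 15172 + 84240 + 106381 + 575425 + 11080 = 792298 J = 792 kJ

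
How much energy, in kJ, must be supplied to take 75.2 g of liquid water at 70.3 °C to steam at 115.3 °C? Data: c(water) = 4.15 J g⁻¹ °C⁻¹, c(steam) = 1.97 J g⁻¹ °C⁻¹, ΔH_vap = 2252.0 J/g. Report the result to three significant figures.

q1 (heat water 70.3→100.0 °C): 75.2 × 4.15 × 29.7 = 9269 J
q2 (vaporize at 100 °C): 75.2 × 2252.0 = 169350 J
q3 (heat steam 100.0→115.3 °C): 75.2 × 1.97 × 15.3 = 2267 J
Total: 9269 + 169350 + 2267 = 180886 J = 181 kJ

q = 181 kJ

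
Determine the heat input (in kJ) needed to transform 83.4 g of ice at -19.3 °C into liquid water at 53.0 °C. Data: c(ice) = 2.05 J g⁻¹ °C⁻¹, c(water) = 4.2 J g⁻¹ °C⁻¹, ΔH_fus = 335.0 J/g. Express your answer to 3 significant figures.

q1 (heat ice -19.3→0.0 °C): 83.4 × 2.05 × 19.3 = 3300 J
q2 (melt at 0 °C): 83.4 × 335.0 = 27939 J
q3 (heat water 0.0→53.0 °C): 83.4 × 4.2 × 53.0 = 18565 J
Total: 3300 + 27939 + 18565 = 49804 J = 49.8 kJ

q = 49.8 kJ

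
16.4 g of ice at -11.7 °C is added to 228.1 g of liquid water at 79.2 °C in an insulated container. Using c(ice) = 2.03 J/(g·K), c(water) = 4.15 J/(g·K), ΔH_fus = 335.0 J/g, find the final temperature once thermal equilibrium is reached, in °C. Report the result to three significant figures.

T_f = 68.1 °C

Heat to bring ice to 0 °C and melt it: q₁ = 16.4×2.03×11.7 + 16.4×335.0 = 5883.5 J
Heat the water can supply cooling to 0 °C: 228.1×4.15×79.2 = 74971.9 J > q₁, so all ice melts.
Energy balance: 228.1×4.15×(79.2 − T) = 5883.5 + 16.4×4.15×(T − 0)
946.615(79.2 − T) = 5883.5 + 68.06 T
74971.9 − 5883.5 = 1014.675 T
T = 69088.4 / 1014.675 = 68.09 °C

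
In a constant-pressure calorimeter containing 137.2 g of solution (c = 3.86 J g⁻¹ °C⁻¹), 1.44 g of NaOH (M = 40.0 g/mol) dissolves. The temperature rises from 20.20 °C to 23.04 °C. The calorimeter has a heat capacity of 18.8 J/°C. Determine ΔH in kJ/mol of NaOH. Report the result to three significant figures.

ΔH = -43.3 kJ/mol

|ΔT| = |23.04 − 20.20| = 2.84 °C
|q_surr| = (137.2 × 3.86 + 18.8) × 2.84 = 548.392 × 2.84 = 1557 J
n(NaOH) = 1.44 / 40.0 = 0.03600 mol
Temperature rose, so q_rxn = −|q_surr| = -1.557 kJ
ΔH = q_rxn / n = -43.25 kJ/mol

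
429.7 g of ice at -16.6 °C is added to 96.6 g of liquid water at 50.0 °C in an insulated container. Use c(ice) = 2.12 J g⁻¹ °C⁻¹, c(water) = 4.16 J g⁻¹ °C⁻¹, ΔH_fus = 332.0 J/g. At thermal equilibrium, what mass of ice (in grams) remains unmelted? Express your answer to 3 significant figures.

m_ice remaining = 415 g

Heat to warm all ice to 0 °C: 429.7×2.12×16.6 = 15122 J
Heat released by water cooling to 0 °C: 96.6×4.16×50.0 = 20093 J
20093 J < 15122 + 429.7×332.0 = 157782.4 J, so not all ice melts; final T = 0 °C.
Heat left for melting: 20093 − 15122 = 4971 J
Mass melted = 4971 / 332.0 = 14.97 g
Ice remaining = 429.7 − 14.97 = 414.73 g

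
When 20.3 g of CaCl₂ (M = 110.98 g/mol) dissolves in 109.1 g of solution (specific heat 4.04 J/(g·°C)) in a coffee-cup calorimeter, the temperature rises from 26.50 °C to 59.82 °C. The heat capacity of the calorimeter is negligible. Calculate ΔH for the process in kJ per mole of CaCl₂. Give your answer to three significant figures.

|ΔT| = |59.82 − 26.50| = 33.32 °C
|q_surr| = (109.1 × 4.04) × 33.32 = 440.764 × 33.32 = 14690 J
n(CaCl₂) = 20.3 / 110.98 = 0.1829 mol
Temperature rose, so q_rxn = −|q_surr| = -14.69 kJ
ΔH = q_rxn / n = -80.32 kJ/mol

ΔH = -80.3 kJ/mol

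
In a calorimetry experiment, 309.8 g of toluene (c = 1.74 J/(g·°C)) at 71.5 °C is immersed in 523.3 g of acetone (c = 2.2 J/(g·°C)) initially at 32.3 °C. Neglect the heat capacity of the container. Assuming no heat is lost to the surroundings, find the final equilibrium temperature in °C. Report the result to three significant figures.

T_f = 44.8 °C

Heat lost by toluene = heat gained by acetone.
(309.8)(1.74)(71.5 − T) = (523.3)(2.2)(T − 32.3)
539.052 (71.5 − T) = 1151.26 (T − 32.3)
38542 − 539.052 T = 1151.26 T − 37186
75728 = 1690.312 T
T = 44.80 °C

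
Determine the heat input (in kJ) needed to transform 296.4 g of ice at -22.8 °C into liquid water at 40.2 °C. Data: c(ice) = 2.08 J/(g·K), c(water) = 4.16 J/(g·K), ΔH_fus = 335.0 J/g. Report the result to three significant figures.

q = 163 kJ

q1 (heat ice -22.8→0.0 °C): 296.4 × 2.08 × 22.8 = 14056 J
q2 (melt at 0 °C): 296.4 × 335.0 = 99294 J
q3 (heat water 0.0→40.2 °C): 296.4 × 4.16 × 40.2 = 49568 J
Total: 14056 + 99294 + 49568 = 162918 J = 163 kJ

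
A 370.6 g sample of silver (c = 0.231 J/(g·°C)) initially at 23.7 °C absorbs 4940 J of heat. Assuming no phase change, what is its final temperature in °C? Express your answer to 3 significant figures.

T_f = 81.4 °C

ΔT = q / (m c) = 4940 / (370.6 × 0.231) = 57.70 °C
T_f = 23.7 + 57.70 = 81.40 °C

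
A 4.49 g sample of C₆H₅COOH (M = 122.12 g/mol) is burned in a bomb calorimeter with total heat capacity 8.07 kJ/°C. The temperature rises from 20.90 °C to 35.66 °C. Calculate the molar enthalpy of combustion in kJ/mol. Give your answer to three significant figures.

ΔT = 35.66 − 20.90 = 14.76 °C
q_cal = C_cal × ΔT = 8.07 × 14.76 = 119.1132 kJ
n = 4.49 / 122.12 = 0.03677 mol
q_rxn = −q_cal = -119.1132 kJ
ΔH = -119.1132 / 0.03677 = -3239 kJ/mol

ΔH = -3240 kJ/mol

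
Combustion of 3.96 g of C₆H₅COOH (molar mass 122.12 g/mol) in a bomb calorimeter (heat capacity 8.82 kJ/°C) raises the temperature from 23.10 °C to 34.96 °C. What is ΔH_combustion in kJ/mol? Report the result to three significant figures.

ΔH = -3230 kJ/mol

ΔT = 34.96 − 23.10 = 11.86 °C
q_cal = C_cal × ΔT = 8.82 × 11.86 = 104.6052 kJ
n = 3.96 / 122.12 = 0.03243 mol
q_rxn = −q_cal = -104.6052 kJ
ΔH = -104.6052 / 0.03243 = -3226 kJ/mol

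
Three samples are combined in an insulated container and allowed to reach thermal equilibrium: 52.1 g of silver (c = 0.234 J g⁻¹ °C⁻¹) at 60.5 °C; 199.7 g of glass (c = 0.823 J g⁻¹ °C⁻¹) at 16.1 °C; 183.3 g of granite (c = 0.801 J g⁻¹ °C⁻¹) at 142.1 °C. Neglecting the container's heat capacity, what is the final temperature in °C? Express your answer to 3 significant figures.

T_f = 75.0 °C

Σ mᵢcᵢ(T − Tᵢ) = 0  ⇒  T = Σ mᵢcᵢTᵢ / Σ mᵢcᵢ
Σ mᵢcᵢ = 52.1×0.234 + 199.7×0.823 + 183.3×0.801 = 323.3678
Σ mᵢcᵢTᵢ = 12.1914×60.5 + 164.3531×16.1 + 146.8233×142.1 = 24247
T = 24247 / 323.3678 = 74.98 °C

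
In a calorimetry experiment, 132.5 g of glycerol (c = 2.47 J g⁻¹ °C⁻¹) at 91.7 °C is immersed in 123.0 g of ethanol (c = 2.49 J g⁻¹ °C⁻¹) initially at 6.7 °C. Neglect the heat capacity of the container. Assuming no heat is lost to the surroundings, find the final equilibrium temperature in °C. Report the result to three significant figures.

Heat lost by glycerol = heat gained by ethanol.
(132.5)(2.47)(91.7 − T) = (123.0)(2.49)(T − 6.7)
327.275 (91.7 − T) = 306.27 (T − 6.7)
30011 − 327.275 T = 306.27 T − 2052.0
32063.0 = 633.545 T
T = 50.61 °C

T_f = 50.6 °C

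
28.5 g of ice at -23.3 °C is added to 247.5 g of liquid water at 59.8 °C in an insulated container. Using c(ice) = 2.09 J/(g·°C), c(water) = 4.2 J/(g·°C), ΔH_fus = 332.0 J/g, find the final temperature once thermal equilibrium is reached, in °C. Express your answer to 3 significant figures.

T_f = 44.3 °C

Heat to bring ice to 0 °C and melt it: q₁ = 28.5×2.09×23.3 + 28.5×332.0 = 10850 J
Heat the water can supply cooling to 0 °C: 247.5×4.2×59.8 = 62162.1 J > q₁, so all ice melts.
Energy balance: 247.5×4.2×(59.8 − T) = 10850 + 28.5×4.2×(T − 0)
1039.5(59.8 − T) = 10850 + 119.7 T
62162.1 − 10850 = 1159.2 T
T = 51312.1 / 1159.2 = 44.27 °C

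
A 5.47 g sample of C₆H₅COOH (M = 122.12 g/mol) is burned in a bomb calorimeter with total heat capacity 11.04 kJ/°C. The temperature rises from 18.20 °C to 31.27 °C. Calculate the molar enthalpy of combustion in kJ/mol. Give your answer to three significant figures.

ΔH = -3220 kJ/mol

ΔT = 31.27 − 18.20 = 13.07 °C
q_cal = C_cal × ΔT = 11.04 × 13.07 = 144.2928 kJ
n = 5.47 / 122.12 = 0.04479 mol
q_rxn = −q_cal = -144.2928 kJ
ΔH = -144.2928 / 0.04479 = -3222 kJ/mol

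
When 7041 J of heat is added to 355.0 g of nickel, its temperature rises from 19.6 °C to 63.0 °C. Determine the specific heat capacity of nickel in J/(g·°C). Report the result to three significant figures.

c = q / (m ΔT) = 7041 / (355.0 × 43.4)
c = 7041 / 15407 = 0.457 J/(g·°C)

c = 0.457 J/(g·°C)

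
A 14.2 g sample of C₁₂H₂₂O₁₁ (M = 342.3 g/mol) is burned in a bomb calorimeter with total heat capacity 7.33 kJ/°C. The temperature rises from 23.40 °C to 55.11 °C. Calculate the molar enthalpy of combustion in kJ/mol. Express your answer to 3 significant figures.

ΔH = -5600 kJ/mol

ΔT = 55.11 − 23.40 = 31.71 °C
q_cal = C_cal × ΔT = 7.33 × 31.71 = 232.4343 kJ
n = 14.2 / 342.3 = 0.04148 mol
q_rxn = −q_cal = -232.4343 kJ
ΔH = -232.4343 / 0.04148 = -5604 kJ/mol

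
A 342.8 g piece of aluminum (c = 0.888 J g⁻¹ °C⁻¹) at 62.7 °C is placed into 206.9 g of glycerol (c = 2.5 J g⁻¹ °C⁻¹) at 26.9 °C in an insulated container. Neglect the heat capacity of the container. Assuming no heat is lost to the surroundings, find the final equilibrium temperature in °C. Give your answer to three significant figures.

T_f = 40.2 °C

Heat lost by aluminum = heat gained by glycerol.
(342.8)(0.888)(62.7 − T) = (206.9)(2.5)(T − 26.9)
304.4064 (62.7 − T) = 517.25 (T − 26.9)
19086 − 304.4064 T = 517.25 T − 13914
33000 = 821.6564 T
T = 40.16 °C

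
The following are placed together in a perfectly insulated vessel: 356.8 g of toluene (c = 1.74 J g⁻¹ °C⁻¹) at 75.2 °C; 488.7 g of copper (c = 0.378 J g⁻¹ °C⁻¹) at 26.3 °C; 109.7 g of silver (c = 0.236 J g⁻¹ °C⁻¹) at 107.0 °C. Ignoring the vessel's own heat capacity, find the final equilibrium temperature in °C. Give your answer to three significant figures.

Σ mᵢcᵢ(T − Tᵢ) = 0  ⇒  T = Σ mᵢcᵢTᵢ / Σ mᵢcᵢ
Σ mᵢcᵢ = 356.8×1.74 + 488.7×0.378 + 109.7×0.236 = 831.4498
Σ mᵢcᵢTᵢ = 620.832×75.2 + 184.7286×26.3 + 25.8892×107.0 = 54315
T = 54315 / 831.4498 = 65.33 °C

T_f = 65.3 °C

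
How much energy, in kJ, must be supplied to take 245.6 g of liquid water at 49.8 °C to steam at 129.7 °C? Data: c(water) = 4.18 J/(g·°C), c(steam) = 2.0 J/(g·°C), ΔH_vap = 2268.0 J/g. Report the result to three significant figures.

q = 623 kJ

q1 (heat water 49.8→100.0 °C): 245.6 × 4.18 × 50.2 = 51536 J
q2 (vaporize at 100 °C): 245.6 × 2268.0 = 557021 J
q3 (heat steam 100.0→129.7 °C): 245.6 × 2.0 × 29.7 = 14589 J
Total: 51536 + 557021 + 14589 = 623146 J = 623 kJ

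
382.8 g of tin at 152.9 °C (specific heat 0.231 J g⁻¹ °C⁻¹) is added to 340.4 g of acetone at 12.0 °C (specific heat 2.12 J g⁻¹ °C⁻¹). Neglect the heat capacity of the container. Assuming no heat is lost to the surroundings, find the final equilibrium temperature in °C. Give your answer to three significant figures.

Heat lost by tin = heat gained by acetone.
(382.8)(0.231)(152.9 − T) = (340.4)(2.12)(T − 12.0)
88.4268 (152.9 − T) = 721.648 (T − 12.0)
13520 − 88.4268 T = 721.648 T − 8659.8
22179.8 = 810.0748 T
T = 27.38 °C

T_f = 27.4 °C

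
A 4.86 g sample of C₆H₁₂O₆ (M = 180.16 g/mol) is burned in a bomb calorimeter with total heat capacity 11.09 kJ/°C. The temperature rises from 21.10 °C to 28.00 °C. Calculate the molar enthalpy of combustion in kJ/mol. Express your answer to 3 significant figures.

ΔT = 28.00 − 21.10 = 6.90 °C
q_cal = C_cal × ΔT = 11.09 × 6.90 = 76.521 kJ
n = 4.86 / 180.16 = 0.02698 mol
q_rxn = −q_cal = -76.521 kJ
ΔH = -76.521 / 0.02698 = -2836 kJ/mol

ΔH = -2840 kJ/mol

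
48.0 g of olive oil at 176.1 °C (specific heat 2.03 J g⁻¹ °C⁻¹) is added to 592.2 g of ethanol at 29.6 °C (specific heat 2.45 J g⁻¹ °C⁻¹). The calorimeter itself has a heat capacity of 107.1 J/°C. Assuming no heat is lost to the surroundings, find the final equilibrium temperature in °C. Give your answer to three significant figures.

Heat lost by olive oil = heat gained by ethanol + calorimeter.
(48.0)(2.03)(176.1 − T) = [(592.2)(2.45) + 107.1](T − 29.6)
97.44 (176.1 − T) = 1557.99 (T − 29.6)
17159 − 97.44 T = 1557.99 T − 46117
63276 = 1655.43 T
T = 38.22 °C

T_f = 38.2 °C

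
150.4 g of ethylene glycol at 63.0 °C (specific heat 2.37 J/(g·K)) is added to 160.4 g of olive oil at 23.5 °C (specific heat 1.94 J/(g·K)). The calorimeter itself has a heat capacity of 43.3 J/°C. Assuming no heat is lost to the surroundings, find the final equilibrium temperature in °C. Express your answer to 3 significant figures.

Heat lost by ethylene glycol = heat gained by olive oil + calorimeter.
(150.4)(2.37)(63.0 − T) = [(160.4)(1.94) + 43.3](T − 23.5)
356.448 (63.0 − T) = 354.476 (T − 23.5)
22456 − 356.448 T = 354.476 T − 8330.2
30786.2 = 710.924 T
T = 43.30 °C

T_f = 43.3 °C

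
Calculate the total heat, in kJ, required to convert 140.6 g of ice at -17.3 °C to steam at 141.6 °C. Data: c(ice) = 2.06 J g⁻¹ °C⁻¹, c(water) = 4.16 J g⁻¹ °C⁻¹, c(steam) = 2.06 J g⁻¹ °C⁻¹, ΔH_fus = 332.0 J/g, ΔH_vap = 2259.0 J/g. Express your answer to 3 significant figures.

q = 440 kJ

q1 (heat ice -17.3→0.0 °C): 140.6 × 2.06 × 17.3 = 5011 J
q2 (melt at 0 °C): 140.6 × 332.0 = 46679 J
q3 (heat water 0.0→100.0 °C): 140.6 × 4.16 × 100.0 = 58490 J
q4 (vaporize at 100 °C): 140.6 × 2259.0 = 317615 J
q5 (heat steam 100.0→141.6 °C): 140.6 × 2.06 × 41.6 = 12049 J
Total: 5011 + 46679 + 58490 + 317615 + 12049 = 439844 J = 440 kJ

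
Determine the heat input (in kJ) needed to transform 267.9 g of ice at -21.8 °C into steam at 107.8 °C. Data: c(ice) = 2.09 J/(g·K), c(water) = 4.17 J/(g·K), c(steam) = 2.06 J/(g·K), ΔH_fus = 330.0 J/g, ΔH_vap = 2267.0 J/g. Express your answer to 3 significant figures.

q = 824 kJ

q1 (heat ice -21.8→0.0 °C): 267.9 × 2.09 × 21.8 = 12206 J
q2 (melt at 0 °C): 267.9 × 330.0 = 88407 J
q3 (heat water 0.0→100.0 °C): 267.9 × 4.17 × 100.0 = 111714 J
q4 (vaporize at 100 °C): 267.9 × 2267.0 = 607329 J
q5 (heat steam 100.0→107.8 °C): 267.9 × 2.06 × 7.8 = 4305 J
Total: 12206 + 88407 + 111714 + 607329 + 4305 = 823961 J = 824 kJ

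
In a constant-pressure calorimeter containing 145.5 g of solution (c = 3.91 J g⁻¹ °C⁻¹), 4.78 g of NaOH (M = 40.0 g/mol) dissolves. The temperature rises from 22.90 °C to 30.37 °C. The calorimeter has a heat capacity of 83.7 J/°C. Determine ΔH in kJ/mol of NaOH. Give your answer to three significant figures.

|ΔT| = |30.37 − 22.90| = 7.47 °C
|q_surr| = (145.5 × 3.91 + 83.7) × 7.47 = 652.605 × 7.47 = 4875 J
n(NaOH) = 4.78 / 40.0 = 0.1195 mol
Temperature rose, so q_rxn = −|q_surr| = -4.875 kJ
ΔH = q_rxn / n = -40.79 kJ/mol

ΔH = -40.8 kJ/mol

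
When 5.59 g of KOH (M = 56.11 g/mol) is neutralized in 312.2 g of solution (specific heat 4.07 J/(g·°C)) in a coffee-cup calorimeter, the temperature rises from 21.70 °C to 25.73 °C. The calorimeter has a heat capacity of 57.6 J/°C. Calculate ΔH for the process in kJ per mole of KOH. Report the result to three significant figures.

ΔH = -53.7 kJ/mol

|ΔT| = |25.73 − 21.70| = 4.03 °C
|q_surr| = (312.2 × 4.07 + 57.6) × 4.03 = 1328.254 × 4.03 = 5353 J
n(KOH) = 5.59 / 56.11 = 0.09963 mol
Temperature rose, so q_rxn = −|q_surr| = -5.353 kJ
ΔH = q_rxn / n = -53.73 kJ/mol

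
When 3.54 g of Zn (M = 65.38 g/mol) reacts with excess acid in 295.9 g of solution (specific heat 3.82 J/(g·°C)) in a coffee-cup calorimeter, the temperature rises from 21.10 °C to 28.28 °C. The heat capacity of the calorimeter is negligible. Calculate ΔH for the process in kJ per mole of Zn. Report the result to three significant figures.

|ΔT| = |28.28 − 21.10| = 7.18 °C
|q_surr| = (295.9 × 3.82) × 7.18 = 1130.338 × 7.18 = 8116 J
n(Zn) = 3.54 / 65.38 = 0.05414 mol
Temperature rose, so q_rxn = −|q_surr| = -8.116 kJ
ΔH = q_rxn / n = -149.9 kJ/mol

ΔH = -150 kJ/mol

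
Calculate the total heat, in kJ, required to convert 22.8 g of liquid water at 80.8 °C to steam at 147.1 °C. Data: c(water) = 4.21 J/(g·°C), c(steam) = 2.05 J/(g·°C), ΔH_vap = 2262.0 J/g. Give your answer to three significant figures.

q1 (heat water 80.8→100.0 °C): 22.8 × 4.21 × 19.2 = 1843 J
q2 (vaporize at 100 °C): 22.8 × 2262.0 = 51574 J
q3 (heat steam 100.0→147.1 °C): 22.8 × 2.05 × 47.1 = 2201 J
Total: 1843 + 51574 + 2201 = 55618 J = 55.6 kJ

q = 55.6 kJ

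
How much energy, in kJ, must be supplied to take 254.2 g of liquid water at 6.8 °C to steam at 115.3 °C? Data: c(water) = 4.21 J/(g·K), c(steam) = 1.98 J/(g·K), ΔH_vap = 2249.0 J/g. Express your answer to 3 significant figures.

q1 (heat water 6.8→100.0 °C): 254.2 × 4.21 × 93.2 = 99741 J
q2 (vaporize at 100 °C): 254.2 × 2249.0 = 571696 J
q3 (heat steam 100.0→115.3 °C): 254.2 × 1.98 × 15.3 = 7701 J
Total: 99741 + 571696 + 7701 = 679138 J = 679 kJ

q = 679 kJ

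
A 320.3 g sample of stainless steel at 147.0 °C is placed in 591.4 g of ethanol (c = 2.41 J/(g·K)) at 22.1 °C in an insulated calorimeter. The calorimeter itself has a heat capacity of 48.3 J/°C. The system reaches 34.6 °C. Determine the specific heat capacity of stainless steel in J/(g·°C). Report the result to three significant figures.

q_gained = (591.4 × 2.41 + 48.3) × (34.6 − 22.1) = 18420 J
q_lost = 320.3 × c × (147.0 − 34.6) = 36001.72 c
Set equal: c = 18420 / 36001.72 = 0.512 J/(g·°C)

c = 0.512 J/(g·°C)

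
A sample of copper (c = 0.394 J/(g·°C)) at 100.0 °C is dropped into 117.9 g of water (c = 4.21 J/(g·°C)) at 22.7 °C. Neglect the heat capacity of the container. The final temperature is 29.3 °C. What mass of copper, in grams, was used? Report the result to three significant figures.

q_gained = (117.9 × 4.21) × (29.3 − 22.7) = 3276 J
q_lost = m × 0.394 × (100.0 − 29.3) = 27.8558 m
m = 3276 / 27.8558 = 118 g

m = 118 g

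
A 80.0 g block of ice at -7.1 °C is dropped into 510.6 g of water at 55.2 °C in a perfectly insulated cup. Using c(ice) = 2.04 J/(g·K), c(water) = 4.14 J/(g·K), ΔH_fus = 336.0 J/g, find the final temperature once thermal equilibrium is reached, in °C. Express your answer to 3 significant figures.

T_f = 36.3 °C

Heat to bring ice to 0 °C and melt it: q₁ = 80.0×2.04×7.1 + 80.0×336.0 = 28039 J
Heat the water can supply cooling to 0 °C: 510.6×4.14×55.2 = 116686 J > q₁, so all ice melts.
Energy balance: 510.6×4.14×(55.2 − T) = 28039 + 80.0×4.14×(T − 0)
2113.884(55.2 − T) = 28039 + 331.2 T
116686 − 28039 = 2445.084 T
T = 88647 / 2445.084 = 36.26 °C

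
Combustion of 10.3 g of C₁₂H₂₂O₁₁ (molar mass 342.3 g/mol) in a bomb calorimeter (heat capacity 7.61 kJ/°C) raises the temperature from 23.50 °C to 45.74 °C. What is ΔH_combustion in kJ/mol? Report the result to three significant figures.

ΔH = -5620 kJ/mol

ΔT = 45.74 − 23.50 = 22.24 °C
q_cal = C_cal × ΔT = 7.61 × 22.24 = 169.2464 kJ
n = 10.3 / 342.3 = 0.03009 mol
q_rxn = −q_cal = -169.2464 kJ
ΔH = -169.2464 / 0.03009 = -5624.7 kJ/mol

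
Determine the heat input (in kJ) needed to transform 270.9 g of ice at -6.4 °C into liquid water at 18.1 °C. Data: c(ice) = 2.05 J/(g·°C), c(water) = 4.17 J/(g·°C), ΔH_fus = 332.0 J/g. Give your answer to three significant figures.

q1 (heat ice -6.4→0.0 °C): 270.9 × 2.05 × 6.4 = 3554 J
q2 (melt at 0 °C): 270.9 × 332.0 = 89939 J
q3 (heat water 0.0→18.1 °C): 270.9 × 4.17 × 18.1 = 20447 J
Total: 3554 + 89939 + 20447 = 113940 J = 114 kJ

q = 114 kJ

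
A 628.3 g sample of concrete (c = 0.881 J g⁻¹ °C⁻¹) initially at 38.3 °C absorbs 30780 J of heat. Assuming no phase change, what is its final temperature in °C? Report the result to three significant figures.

T_f = 93.9 °C

ΔT = q / (m c) = 30780 / (628.3 × 0.881) = 55.61 °C
T_f = 38.3 + 55.61 = 93.91 °C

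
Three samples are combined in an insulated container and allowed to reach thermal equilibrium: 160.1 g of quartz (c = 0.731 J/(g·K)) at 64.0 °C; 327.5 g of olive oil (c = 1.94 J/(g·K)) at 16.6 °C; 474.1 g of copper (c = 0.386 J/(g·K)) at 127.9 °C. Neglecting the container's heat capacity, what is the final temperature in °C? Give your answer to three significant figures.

T_f = 44.3 °C

Σ mᵢcᵢ(T − Tᵢ) = 0  ⇒  T = Σ mᵢcᵢTᵢ / Σ mᵢcᵢ
Σ mᵢcᵢ = 160.1×0.731 + 327.5×1.94 + 474.1×0.386 = 935.3857
Σ mᵢcᵢTᵢ = 117.0331×64.0 + 635.35×16.6 + 183.0026×127.9 = 41443
T = 41443 / 935.3857 = 44.31 °C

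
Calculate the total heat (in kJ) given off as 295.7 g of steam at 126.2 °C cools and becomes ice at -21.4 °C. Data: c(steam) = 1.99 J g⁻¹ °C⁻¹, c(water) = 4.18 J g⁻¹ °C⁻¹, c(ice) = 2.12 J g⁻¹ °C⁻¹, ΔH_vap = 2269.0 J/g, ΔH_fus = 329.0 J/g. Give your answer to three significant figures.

q1 (cool steam 126.2→100 °C): 295.7 × 1.99 × 26.2 = 15417 J
q2 (condense at 100 °C): 295.7 × 2269.0 = 670943 J
q3 (cool water 100→0 °C): 295.7 × 4.18 × 100.0 = 123603 J
q4 (freeze at 0 °C): 295.7 × 329.0 = 97285 J
q5 (cool ice 0→-21.4 °C): 295.7 × 2.12 × 21.4 = 13415 J
Total: 15417 + 670943 + 123603 + 97285 + 13415 = 920663 J = 921 kJ

q = 921 kJ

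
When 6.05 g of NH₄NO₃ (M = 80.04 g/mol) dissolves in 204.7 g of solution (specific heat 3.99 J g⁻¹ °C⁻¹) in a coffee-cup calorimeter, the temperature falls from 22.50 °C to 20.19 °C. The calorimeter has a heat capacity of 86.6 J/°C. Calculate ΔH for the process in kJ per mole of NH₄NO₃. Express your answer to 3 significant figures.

ΔH = 27.6 kJ/mol

|ΔT| = |20.19 − 22.50| = 2.31 °C
|q_surr| = (204.7 × 3.99 + 86.6) × 2.31 = 903.353 × 2.31 = 2087 J
n(NH₄NO₃) = 6.05 / 80.04 = 0.07559 mol
Temperature fell, so q_rxn = +|q_surr| = 2.087 kJ
ΔH = q_rxn / n = 27.61 kJ/mol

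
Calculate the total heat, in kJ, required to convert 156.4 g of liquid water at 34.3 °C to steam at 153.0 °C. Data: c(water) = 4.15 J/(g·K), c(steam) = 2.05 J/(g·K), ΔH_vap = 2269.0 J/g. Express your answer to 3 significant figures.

q1 (heat water 34.3→100.0 °C): 156.4 × 4.15 × 65.7 = 42643 J
q2 (vaporize at 100 °C): 156.4 × 2269.0 = 354872 J
q3 (heat steam 100.0→153.0 °C): 156.4 × 2.05 × 53.0 = 16993 J
Total: 42643 + 354872 + 16993 = 414508 J = 415 kJ

q = 415 kJ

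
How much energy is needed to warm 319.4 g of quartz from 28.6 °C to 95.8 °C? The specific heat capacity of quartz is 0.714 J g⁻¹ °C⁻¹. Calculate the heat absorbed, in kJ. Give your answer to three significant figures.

q = 15.3 kJ

q = m c ΔT = 319.4 × 0.714 × (95.8 − 28.6)
q = 319.4 × 0.714 × 67.2 = 15330 J = 15.3 kJ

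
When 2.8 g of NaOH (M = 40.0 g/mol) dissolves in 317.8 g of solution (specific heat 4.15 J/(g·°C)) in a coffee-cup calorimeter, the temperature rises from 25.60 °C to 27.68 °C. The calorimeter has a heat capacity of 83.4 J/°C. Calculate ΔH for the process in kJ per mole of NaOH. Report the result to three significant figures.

ΔH = -41.7 kJ/mol

|ΔT| = |27.68 − 25.60| = 2.08 °C
|q_surr| = (317.8 × 4.15 + 83.4) × 2.08 = 1402.27 × 2.08 = 2917 J
n(NaOH) = 2.8 / 40.0 = 0.07000 mol
Temperature rose, so q_rxn = −|q_surr| = -2.917 kJ
ΔH = q_rxn / n = -41.67 kJ/mol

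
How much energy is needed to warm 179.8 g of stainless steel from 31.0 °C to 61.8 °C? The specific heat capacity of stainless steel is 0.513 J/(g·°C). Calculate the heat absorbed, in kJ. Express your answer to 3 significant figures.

q = 2.84 kJ

q = m c ΔT = 179.8 × 0.513 × (61.8 − 31.0)
q = 179.8 × 0.513 × 30.8 = 2841 J = 2.84 kJ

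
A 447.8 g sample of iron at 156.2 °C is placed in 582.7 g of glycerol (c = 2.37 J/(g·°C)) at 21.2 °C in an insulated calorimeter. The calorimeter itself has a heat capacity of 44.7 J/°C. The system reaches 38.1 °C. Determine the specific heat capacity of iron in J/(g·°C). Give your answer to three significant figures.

c = 0.456 J/(g·°C)

q_gained = (582.7 × 2.37 + 44.7) × (38.1 − 21.2) = 24090 J
q_lost = 447.8 × c × (156.2 − 38.1) = 52885.18 c
Set equal: c = 24090 / 52885.18 = 0.456 J/(g·°C)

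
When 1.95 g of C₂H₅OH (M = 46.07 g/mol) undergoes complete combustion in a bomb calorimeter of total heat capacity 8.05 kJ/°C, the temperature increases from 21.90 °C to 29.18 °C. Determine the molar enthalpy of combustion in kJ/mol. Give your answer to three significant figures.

ΔT = 29.18 − 21.90 = 7.28 °C
q_cal = C_cal × ΔT = 8.05 × 7.28 = 58.604 kJ
n = 1.95 / 46.07 = 0.04233 mol
q_rxn = −q_cal = -58.604 kJ
ΔH = -58.604 / 0.04233 = -1384 kJ/mol

ΔH = -1380 kJ/mol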